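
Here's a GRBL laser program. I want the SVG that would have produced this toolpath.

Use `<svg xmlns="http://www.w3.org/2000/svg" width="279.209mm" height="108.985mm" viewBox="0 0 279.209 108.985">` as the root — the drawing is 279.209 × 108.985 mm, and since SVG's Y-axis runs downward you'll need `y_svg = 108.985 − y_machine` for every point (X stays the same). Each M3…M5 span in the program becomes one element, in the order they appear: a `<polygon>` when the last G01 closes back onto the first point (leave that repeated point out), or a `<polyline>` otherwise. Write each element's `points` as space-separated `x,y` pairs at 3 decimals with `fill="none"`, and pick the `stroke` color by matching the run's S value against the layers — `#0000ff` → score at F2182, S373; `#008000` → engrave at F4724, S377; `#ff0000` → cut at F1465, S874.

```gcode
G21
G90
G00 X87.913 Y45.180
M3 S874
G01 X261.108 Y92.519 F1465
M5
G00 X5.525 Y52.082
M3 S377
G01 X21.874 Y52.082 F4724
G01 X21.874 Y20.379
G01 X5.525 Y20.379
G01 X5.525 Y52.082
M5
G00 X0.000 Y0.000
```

Machine Y-up, SVG Y-down with viewBox height 108.985, so y_svg = 108.985 − y_machine; X carries over.

Run 1: S874 ⇒ cut layer `#ff0000`. The run is open, so emit a `<polyline>` with points (Y-flipped): 87.913,63.805 261.108,16.466.

Run 2: the run's S377 means `#008000` (engrave). The run returns to its start, so emit a `<polygon>` with points (Y-flipped): 5.525,56.903 21.874,56.903 21.874,88.606 5.525,88.606.

<svg xmlns="http://www.w3.org/2000/svg" width="279.209mm" height="108.985mm" viewBox="0 0 279.209 108.985">
  <polyline points="87.913,63.805 261.108,16.466" fill="none" stroke="#ff0000"/>
  <polygon points="5.525,56.903 21.874,56.903 21.874,88.606 5.525,88.606" fill="none" stroke="#008000"/>
</svg>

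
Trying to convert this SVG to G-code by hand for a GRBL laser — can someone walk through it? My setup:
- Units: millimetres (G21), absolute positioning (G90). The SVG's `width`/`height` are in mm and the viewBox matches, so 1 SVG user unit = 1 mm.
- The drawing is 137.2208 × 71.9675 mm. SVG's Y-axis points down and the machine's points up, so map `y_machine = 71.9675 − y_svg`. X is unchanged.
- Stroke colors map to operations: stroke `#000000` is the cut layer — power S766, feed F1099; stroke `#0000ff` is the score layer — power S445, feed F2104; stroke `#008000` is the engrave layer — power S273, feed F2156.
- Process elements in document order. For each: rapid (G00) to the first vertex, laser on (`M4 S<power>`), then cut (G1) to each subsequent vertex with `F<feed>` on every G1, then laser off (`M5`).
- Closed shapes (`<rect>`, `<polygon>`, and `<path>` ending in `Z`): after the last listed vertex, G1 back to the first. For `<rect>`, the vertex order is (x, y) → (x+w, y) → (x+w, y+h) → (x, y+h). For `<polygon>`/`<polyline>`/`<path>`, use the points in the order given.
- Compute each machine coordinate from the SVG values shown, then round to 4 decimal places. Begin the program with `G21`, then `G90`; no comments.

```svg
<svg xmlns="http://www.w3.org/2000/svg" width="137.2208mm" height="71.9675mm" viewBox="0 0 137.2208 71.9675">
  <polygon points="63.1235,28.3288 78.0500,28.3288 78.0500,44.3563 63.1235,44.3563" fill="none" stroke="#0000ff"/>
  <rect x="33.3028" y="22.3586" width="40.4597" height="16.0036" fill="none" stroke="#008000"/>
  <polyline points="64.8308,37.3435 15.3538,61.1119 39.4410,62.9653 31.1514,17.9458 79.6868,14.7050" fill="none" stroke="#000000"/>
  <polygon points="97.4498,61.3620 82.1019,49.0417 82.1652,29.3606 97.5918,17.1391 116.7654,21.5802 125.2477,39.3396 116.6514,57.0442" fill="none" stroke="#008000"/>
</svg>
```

G21
G90
G00 X63.1235 Y43.6387
M4 S445
G1 X78.0500 Y43.6387 F2104
G1 X78.0500 Y27.6112 F2104
G1 X63.1235 Y27.6112 F2104
G1 X63.1235 Y43.6387 F2104
M5
G00 X33.3028 Y49.6089
M4 S273
G1 X73.7625 Y49.6089 F2156
G1 X73.7625 Y33.6053 F2156
G1 X33.3028 Y33.6053 F2156
G1 X33.3028 Y49.6089 F2156
M5
G00 X64.8308 Y34.6240
M4 S766
G1 X15.3538 Y10.8556 F1099
G1 X39.4410 Y9.0022 F1099
G1 X31.1514 Y54.0217 F1099
G1 X79.6868 Y57.2625 F1099
M5
G00 X97.4498 Y10.6055
M4 S273
G1 X82.1019 Y22.9258 F2156
G1 X82.1652 Y42.6069 F2156
G1 X97.5918 Y54.8284 F2156
G1 X116.7654 Y50.3873 F2156
G1 X125.2477 Y32.6279 F2156
G1 X116.6514 Y14.9233 F2156
G1 X97.4498 Y10.6055 F2156
M5

Since the viewBox matches the mm dimensions, user units are millimetres directly. The only transform is the Y-flip y_m = 71.9675 − y_svg.

Shape 1 is a rectangle drawn with `<polygon>`. Its stroke #0000ff means score at S445, F2104. After flipping Y the toolpath is (63.1235,43.6387) → (78.0500,43.6387) → (78.0500,27.6112) → (63.1235,27.6112) → (63.1235,43.6387), returning to the start.

Shape 2 is a rectangle drawn with `<rect>`. Its stroke #008000 means engrave at S273, F2156. After flipping Y the toolpath is (33.3028,49.6089) → (73.7625,49.6089) → (73.7625,33.6053) → (33.3028,33.6053) → (33.3028,49.6089), returning to the start.

Shape 3 is a open polyline drawn with `<polyline>`. Its stroke #000000 means cut at S766, F1099. After flipping Y the toolpath is (64.8308,34.6240) → (15.3538,10.8556) → (39.4410,9.0022) → (31.1514,54.0217) → (79.6868,57.2625).

Shape 4 is a regular polygon drawn with `<polygon>`. Its stroke #008000 means engrave at S273, F2156. After flipping Y the toolpath is (97.4498,10.6055) → (82.1019,22.9258) → (82.1652,42.6069) → (97.5918,54.8284) → (116.7654,50.3873) → (125.2477,32.6279) → (116.6514,14.9233) → (97.4498,10.6055), returning to the start.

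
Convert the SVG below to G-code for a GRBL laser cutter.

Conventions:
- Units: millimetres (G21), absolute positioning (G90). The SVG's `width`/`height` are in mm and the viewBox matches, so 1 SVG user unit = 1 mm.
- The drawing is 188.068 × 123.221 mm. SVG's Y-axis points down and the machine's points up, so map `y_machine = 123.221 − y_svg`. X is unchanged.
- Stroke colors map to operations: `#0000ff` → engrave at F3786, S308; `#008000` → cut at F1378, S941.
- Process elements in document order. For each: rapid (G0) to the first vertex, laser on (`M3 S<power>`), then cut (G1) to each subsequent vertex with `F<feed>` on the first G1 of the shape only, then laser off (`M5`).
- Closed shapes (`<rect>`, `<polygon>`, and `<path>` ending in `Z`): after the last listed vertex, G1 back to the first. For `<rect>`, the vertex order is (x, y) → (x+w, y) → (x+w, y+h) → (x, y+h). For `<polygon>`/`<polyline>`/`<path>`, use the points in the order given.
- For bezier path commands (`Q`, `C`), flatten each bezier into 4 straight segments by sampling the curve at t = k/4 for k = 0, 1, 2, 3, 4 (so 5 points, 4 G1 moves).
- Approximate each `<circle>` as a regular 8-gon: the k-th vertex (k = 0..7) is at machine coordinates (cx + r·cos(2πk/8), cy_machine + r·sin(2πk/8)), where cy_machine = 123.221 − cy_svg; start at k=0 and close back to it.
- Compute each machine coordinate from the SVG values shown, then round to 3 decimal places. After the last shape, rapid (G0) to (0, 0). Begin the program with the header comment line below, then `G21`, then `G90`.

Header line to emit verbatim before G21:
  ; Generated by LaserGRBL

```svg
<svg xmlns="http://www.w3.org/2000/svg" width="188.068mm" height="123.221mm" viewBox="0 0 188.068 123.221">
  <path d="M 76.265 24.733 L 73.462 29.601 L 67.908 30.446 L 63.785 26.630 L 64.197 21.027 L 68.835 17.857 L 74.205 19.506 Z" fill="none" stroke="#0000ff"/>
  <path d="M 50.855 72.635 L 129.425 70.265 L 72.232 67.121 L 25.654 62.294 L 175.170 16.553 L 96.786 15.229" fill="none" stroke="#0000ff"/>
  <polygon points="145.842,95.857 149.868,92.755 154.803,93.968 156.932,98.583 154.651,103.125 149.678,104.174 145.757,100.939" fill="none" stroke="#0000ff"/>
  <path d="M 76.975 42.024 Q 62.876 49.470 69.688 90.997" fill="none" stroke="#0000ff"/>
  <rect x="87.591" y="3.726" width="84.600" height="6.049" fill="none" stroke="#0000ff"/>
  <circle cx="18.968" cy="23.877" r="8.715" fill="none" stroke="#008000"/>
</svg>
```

; Generated by LaserGRBL
G21
G90
G0 X76.265 Y98.488
M3 S308
G1 X73.462 Y93.620 F3786
G1 X67.908 Y92.775
G1 X63.785 Y96.591
G1 X64.197 Y102.194
G1 X68.835 Y105.364
G1 X74.205 Y103.715
G1 X76.265 Y98.488
M5
G0 X50.855 Y50.586
M3 S308
G1 X129.425 Y52.956 F3786
G1 X72.232 Y56.100
G1 X25.654 Y60.927
G1 X175.170 Y106.668
G1 X96.786 Y107.992
M5
G0 X145.842 Y27.364
M3 S308
G1 X149.868 Y30.466 F3786
G1 X154.803 Y29.253
G1 X156.932 Y24.638
G1 X154.651 Y20.096
G1 X149.678 Y19.047
G1 X145.757 Y22.282
G1 X145.842 Y27.364
M5
G0 X76.975 Y81.197
M3 S308
G1 X71.232 Y75.344 F3786
G1 X68.104 Y65.231
G1 X67.589 Y50.857
G1 X69.688 Y32.224
M5
G0 X87.591 Y119.495
M3 S308
G1 X172.191 Y119.495 F3786
G1 X172.191 Y113.446
G1 X87.591 Y113.446
G1 X87.591 Y119.495
M5
G0 X27.683 Y99.344
M3 S941
G1 X25.130 Y105.506 F1378
G1 X18.968 Y108.059
G1 X12.806 Y105.506
G1 X10.253 Y99.344
G1 X12.806 Y93.182
G1 X18.968 Y90.629
G1 X25.130 Y93.182
G1 X27.683 Y99.344
M5
G0 X0.000 Y0.000

1 u = 1 mm; y_m = 123.221 − y.

[1] `<path>` regular polygon, #0000ff→engrave S308 F3786: (76.265,98.488) → (73.462,93.620) → (67.908,92.775) → (63.785,96.591) → (64.197,102.194) → (68.835,105.364) → (74.205,103.715) → (76.265,98.488) (closed)

[2] `<path>` open polyline, #0000ff→engrave S308 F3786: (50.855,50.586) → (129.425,52.956) → (72.232,56.100) → (25.654,60.927) → (175.170,106.668) → (96.786,107.992)

[3] `<polygon>` regular polygon, #0000ff→engrave S308 F3786: (145.842,27.364) → (149.868,30.466) → (154.803,29.253) → (156.932,24.638) → (154.651,20.096) → (149.678,19.047) → (145.757,22.282) → (145.842,27.364) (closed)

[4] `<path>` quadratic bezier, #0000ff→engrave S308 F3786: (76.975,81.197) → (71.232,75.344) → (68.104,65.231) → (67.589,50.857) → (69.688,32.224)

[5] `<rect>` rectangle, #0000ff→engrave S308 F3786: (87.591,119.495) → (172.191,119.495) → (172.191,113.446) → (87.591,113.446) → (87.591,119.495) (closed)

[6] `<circle>` circle, #008000→cut S941 F1378: (27.683,99.344) → (25.130,105.506) → (18.968,108.059) → (12.806,105.506) → (10.253,99.344) → (12.806,93.182) → (18.968,90.629) → (25.130,93.182) → (27.683,99.344) (closed)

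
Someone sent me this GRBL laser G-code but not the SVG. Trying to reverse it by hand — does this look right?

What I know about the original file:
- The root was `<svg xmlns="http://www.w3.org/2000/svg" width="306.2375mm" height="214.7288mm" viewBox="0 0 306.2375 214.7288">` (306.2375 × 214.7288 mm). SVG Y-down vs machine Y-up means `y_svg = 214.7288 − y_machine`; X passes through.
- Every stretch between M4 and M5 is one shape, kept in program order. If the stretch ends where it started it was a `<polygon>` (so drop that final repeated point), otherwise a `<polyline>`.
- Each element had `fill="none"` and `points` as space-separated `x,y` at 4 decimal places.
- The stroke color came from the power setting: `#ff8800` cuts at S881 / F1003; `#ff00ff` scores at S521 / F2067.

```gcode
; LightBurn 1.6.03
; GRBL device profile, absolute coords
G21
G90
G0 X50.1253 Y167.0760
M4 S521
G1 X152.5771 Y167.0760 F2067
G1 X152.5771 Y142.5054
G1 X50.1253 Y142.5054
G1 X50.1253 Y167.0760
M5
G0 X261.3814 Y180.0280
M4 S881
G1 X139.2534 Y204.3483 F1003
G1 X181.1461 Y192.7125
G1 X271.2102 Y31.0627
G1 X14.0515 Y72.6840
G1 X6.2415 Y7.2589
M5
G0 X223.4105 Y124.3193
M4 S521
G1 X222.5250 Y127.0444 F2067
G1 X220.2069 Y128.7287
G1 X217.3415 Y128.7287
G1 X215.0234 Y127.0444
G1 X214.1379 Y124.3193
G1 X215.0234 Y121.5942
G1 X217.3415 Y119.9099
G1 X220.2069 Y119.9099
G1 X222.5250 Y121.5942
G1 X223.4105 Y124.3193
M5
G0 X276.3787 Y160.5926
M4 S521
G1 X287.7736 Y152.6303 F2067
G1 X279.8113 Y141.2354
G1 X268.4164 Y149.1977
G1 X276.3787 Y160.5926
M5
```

Machine Y-up, SVG Y-down with viewBox height 214.7288, so y_svg = 214.7288 − y_machine; X carries over.

Run 1: the run's S521 means `#ff00ff` (score). The run returns to its start, so emit a `<polygon>` with points (Y-flipped): 50.1253,47.6528 152.5771,47.6528 152.5771,72.2234 50.1253,72.2234.

Run 2: power S881 maps to stroke `#ff8800` (cut). The run is open, so emit a `<polyline>` with points (Y-flipped): 261.3814,34.7008 139.2534,10.3805 181.1461,22.0163 271.2102,183.6661 14.0515,142.0448 6.2415,207.4699.

Run 3: S521 ⇒ score layer `#ff00ff`. The run returns to its start, so emit a `<polygon>` with points (Y-flipped): 223.4105,90.4095 222.5250,87.6844 220.2069,86.0001 217.3415,86.0001 215.0234,87.6844 214.1379,90.4095 215.0234,93.1346 217.3415,94.8189 220.2069,94.8189 222.5250,93.1346.

Run 4: S521 ⇒ score layer `#ff00ff`. The run returns to its start, so emit a `<polygon>` with points (Y-flipped): 276.3787,54.1362 287.7736,62.0985 279.8113,73.4934 268.4164,65.5311.

<svg xmlns="http://www.w3.org/2000/svg" width="306.2375mm" height="214.7288mm" viewBox="0 0 306.2375 214.7288">
  <polygon points="50.1253,47.6528 152.5771,47.6528 152.5771,72.2234 50.1253,72.2234" fill="none" stroke="#ff00ff"/>
  <polyline points="261.3814,34.7008 139.2534,10.3805 181.1461,22.0163 271.2102,183.6661 14.0515,142.0448 6.2415,207.4699" fill="none" stroke="#ff8800"/>
  <polygon points="223.4105,90.4095 222.5250,87.6844 220.2069,86.0001 217.3415,86.0001 215.0234,87.6844 214.1379,90.4095 215.0234,93.1346 217.3415,94.8189 220.2069,94.8189 222.5250,93.1346" fill="none" stroke="#ff00ff"/>
  <polygon points="276.3787,54.1362 287.7736,62.0985 279.8113,73.4934 268.4164,65.5311" fill="none" stroke="#ff00ff"/>
</svg>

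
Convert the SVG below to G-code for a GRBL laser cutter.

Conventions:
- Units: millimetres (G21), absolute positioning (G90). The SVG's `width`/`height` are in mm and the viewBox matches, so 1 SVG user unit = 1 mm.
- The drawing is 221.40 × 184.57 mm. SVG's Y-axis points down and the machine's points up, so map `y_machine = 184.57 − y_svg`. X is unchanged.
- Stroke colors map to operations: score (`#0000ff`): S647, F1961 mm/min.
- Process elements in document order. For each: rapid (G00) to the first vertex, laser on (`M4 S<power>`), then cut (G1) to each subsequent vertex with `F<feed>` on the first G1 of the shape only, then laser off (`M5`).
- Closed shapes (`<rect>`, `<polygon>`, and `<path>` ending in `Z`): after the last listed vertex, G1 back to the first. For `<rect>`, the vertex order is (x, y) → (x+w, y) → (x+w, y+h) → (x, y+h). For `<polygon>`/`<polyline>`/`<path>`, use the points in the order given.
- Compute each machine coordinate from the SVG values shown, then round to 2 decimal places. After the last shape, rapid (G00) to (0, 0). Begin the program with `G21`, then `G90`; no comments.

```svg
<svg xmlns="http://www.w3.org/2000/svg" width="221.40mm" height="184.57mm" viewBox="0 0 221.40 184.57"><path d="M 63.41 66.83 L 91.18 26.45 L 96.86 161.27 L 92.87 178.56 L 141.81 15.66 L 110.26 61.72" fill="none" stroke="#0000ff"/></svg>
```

viewBox `0 0 221.40 184.57` with mm width/height → 1 unit = 1 mm. Flip: y_m = 184.57 − y_svg.

**Shape 1** — `<path>` open polyline, stroke `#0000ff` → score (S647, F1961). Machine vertices: (63.41,117.74) → (91.18,158.12) → (96.86,23.30) → (92.87,6.01) → (141.81,168.91) → (110.26,122.85). Open path.

G21
G90
G00 X63.41 Y117.74
M4 S647
G1 X91.18 Y158.12 F1961
G1 X96.86 Y23.30
G1 X92.87 Y6.01
G1 X141.81 Y168.91
G1 X110.26 Y122.85
M5
G00 X0.00 Y0.00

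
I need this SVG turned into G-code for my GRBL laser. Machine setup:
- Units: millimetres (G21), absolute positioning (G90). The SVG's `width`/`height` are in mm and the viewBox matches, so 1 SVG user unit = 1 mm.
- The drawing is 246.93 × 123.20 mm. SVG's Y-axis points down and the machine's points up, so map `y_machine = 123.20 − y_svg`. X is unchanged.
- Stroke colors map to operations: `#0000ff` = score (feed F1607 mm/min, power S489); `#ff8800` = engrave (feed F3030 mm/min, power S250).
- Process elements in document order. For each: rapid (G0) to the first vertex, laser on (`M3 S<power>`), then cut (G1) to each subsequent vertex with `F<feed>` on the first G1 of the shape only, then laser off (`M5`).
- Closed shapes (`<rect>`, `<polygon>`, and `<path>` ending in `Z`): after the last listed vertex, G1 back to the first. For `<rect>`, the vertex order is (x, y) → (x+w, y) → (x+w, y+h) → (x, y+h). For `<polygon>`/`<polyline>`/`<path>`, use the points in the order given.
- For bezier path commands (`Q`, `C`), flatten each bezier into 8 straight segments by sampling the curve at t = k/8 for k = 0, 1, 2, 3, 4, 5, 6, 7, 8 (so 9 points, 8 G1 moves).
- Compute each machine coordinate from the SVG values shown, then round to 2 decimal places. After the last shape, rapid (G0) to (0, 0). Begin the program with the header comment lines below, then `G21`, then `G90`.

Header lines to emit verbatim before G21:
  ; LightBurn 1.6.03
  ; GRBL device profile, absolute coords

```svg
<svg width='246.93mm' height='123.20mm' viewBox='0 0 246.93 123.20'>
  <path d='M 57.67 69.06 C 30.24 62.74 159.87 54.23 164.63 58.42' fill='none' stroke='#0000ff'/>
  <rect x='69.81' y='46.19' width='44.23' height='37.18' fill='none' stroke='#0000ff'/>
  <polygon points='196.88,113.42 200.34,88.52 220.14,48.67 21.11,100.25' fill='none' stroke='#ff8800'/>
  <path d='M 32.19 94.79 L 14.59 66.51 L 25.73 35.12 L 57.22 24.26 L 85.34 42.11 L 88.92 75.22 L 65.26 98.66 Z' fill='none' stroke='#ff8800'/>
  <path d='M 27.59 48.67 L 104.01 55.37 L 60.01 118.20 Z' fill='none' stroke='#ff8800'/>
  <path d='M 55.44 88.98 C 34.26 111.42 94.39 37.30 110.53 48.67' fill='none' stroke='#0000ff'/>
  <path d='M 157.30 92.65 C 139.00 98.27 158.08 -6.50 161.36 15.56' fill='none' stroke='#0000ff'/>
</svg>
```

Since the viewBox matches the mm dimensions, user units are millimetres directly. The only transform is the Y-flip y_m = 123.20 − y_svg.

Shape 1 is a cubic bezier drawn with `<path>`. Its stroke #0000ff means score at S489, F1607. After flipping Y the toolpath is (57.67,54.14) → (54.20,56.58) → (62.14,59.06) → (78.20,61.39) → (99.08,63.40) → (121.46,64.92) → (142.05,65.77) → (157.54,65.79) → (164.63,64.78).

Shape 2 is a rectangle drawn with `<rect>`. Its stroke #0000ff means score at S489, F1607. After flipping Y the toolpath is (69.81,77.01) → (114.04,77.01) → (114.04,39.83) → (69.81,39.83) → (69.81,77.01), returning to the start.

Shape 3 is a closed polygon drawn with `<polygon>`. Its stroke #ff8800 means engrave at S250, F3030. After flipping Y the toolpath is (196.88,9.78) → (200.34,34.68) → (220.14,74.53) → (21.11,22.95) → (196.88,9.78), returning to the start.

Shape 4 is a regular polygon drawn with `<path>`. Its stroke #ff8800 means engrave at S250, F3030. After flipping Y the toolpath is (32.19,28.41) → (14.59,56.69) → (25.73,88.08) → (57.22,98.94) → (85.34,81.09) → (88.92,47.98) → (65.26,24.54) → (32.19,28.41), returning to the start.

Shape 5 is a regular polygon drawn with `<path>`. Its stroke #ff8800 means engrave at S250, F3030. After flipping Y the toolpath is (27.59,74.53) → (104.01,67.83) → (60.01,5.00) → (27.59,74.53), returning to the start.

Shape 6 is a cubic bezier drawn with `<path>`. Its stroke #0000ff means score at S489, F1607. After flipping Y the toolpath is (55.44,34.22) → (51.06,29.98) → (52.84,32.65) → (59.31,40.11) → (68.99,50.22) → (80.42,60.86) → (92.13,69.87) → (102.66,75.14) → (110.53,74.53).

Shape 7 is a cubic bezier drawn with `<path>`. Its stroke #0000ff means score at S489, F1607. After flipping Y the toolpath is (157.30,30.55) → (152.09,33.15) → (149.75,43.33) → (149.68,58.29) → (151.24,75.26) → (153.81,91.46) → (156.77,104.11) → (159.49,110.43) → (161.36,107.64).

; LightBurn 1.6.03
; GRBL device profile, absolute coords
G21
G90
G0 X57.67 Y54.14
M3 S489
G1 X54.20 Y56.58 F1607
G1 X62.14 Y59.06
G1 X78.20 Y61.39
G1 X99.08 Y63.40
G1 X121.46 Y64.92
G1 X142.05 Y65.77
G1 X157.54 Y65.79
G1 X164.63 Y64.78
M5
G0 X69.81 Y77.01
M3 S489
G1 X114.04 Y77.01 F1607
G1 X114.04 Y39.83
G1 X69.81 Y39.83
G1 X69.81 Y77.01
M5
G0 X196.88 Y9.78
M3 S250
G1 X200.34 Y34.68 F3030
G1 X220.14 Y74.53
G1 X21.11 Y22.95
G1 X196.88 Y9.78
M5
G0 X32.19 Y28.41
M3 S250
G1 X14.59 Y56.69 F3030
G1 X25.73 Y88.08
G1 X57.22 Y98.94
G1 X85.34 Y81.09
G1 X88.92 Y47.98
G1 X65.26 Y24.54
G1 X32.19 Y28.41
M5
G0 X27.59 Y74.53
M3 S250
G1 X104.01 Y67.83 F3030
G1 X60.01 Y5.00
G1 X27.59 Y74.53
M5
G0 X55.44 Y34.22
M3 S489
G1 X51.06 Y29.98 F1607
G1 X52.84 Y32.65
G1 X59.31 Y40.11
G1 X68.99 Y50.22
G1 X80.42 Y60.86
G1 X92.13 Y69.87
G1 X102.66 Y75.14
G1 X110.53 Y74.53
M5
G0 X157.30 Y30.55
M3 S489
G1 X152.09 Y33.15 F1607
G1 X149.75 Y43.33
G1 X149.68 Y58.29
G1 X151.24 Y75.26
G1 X153.81 Y91.46
G1 X156.77 Y104.11
G1 X159.49 Y110.43
G1 X161.36 Y107.64
M5
G0 X0.00 Y0.00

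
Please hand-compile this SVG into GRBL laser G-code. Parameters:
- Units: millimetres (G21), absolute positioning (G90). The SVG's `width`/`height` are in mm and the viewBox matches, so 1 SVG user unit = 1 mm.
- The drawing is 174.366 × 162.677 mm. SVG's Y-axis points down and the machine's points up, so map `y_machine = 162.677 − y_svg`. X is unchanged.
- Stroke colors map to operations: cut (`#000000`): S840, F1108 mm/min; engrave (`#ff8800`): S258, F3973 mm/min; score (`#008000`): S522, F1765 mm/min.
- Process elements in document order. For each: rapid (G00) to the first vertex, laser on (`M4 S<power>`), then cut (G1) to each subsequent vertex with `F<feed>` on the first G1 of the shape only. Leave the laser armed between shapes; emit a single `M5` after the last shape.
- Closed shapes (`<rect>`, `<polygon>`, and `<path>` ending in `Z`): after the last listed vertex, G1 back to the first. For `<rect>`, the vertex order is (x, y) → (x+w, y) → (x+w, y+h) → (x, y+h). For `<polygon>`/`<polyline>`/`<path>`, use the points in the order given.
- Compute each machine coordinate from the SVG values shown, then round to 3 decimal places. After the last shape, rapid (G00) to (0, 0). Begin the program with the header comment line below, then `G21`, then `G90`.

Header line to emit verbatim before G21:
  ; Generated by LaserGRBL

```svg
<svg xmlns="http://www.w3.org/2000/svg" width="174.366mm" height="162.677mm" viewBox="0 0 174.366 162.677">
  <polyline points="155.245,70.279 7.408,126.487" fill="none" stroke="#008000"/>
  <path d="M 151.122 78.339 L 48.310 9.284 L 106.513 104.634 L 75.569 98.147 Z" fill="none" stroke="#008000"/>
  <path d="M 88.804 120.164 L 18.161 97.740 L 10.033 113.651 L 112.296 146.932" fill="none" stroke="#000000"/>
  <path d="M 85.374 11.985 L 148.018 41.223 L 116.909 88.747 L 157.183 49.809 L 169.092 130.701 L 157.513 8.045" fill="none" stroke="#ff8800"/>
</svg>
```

Since the viewBox matches the mm dimensions, user units are millimetres directly. The only transform is the Y-flip y_m = 162.677 − y_svg.

Shape 1 is a line segment drawn with `<polyline>`. Its stroke #008000 means score at S522, F1765. After flipping Y the toolpath is (155.245,92.398) → (7.408,36.190).

Shape 2 is a closed polygon drawn with `<path>`. Its stroke #008000 means score at S522, F1765. After flipping Y the toolpath is (151.122,84.338) → (48.310,153.393) → (106.513,58.043) → (75.569,64.530) → (151.122,84.338), returning to the start.

Shape 3 is a open polyline drawn with `<path>`. Its stroke #000000 means cut at S840, F1108. After flipping Y the toolpath is (88.804,42.513) → (18.161,64.937) → (10.033,49.026) → (112.296,15.745).

Shape 4 is a open polyline drawn with `<path>`. Its stroke #ff8800 means engrave at S258, F3973. After flipping Y the toolpath is (85.374,150.692) → (148.018,121.454) → (116.909,73.930) → (157.183,112.868) → (169.092,31.976) → (157.513,154.632).

; Generated by LaserGRBL
G21
G90
G00 X155.245 Y92.398
M4 S522
G1 X7.408 Y36.190 F1765
G00 X151.122 Y84.338
M4 S522
G1 X48.310 Y153.393 F1765
G1 X106.513 Y58.043
G1 X75.569 Y64.530
G1 X151.122 Y84.338
G00 X88.804 Y42.513
M4 S840
G1 X18.161 Y64.937 F1108
G1 X10.033 Y49.026
G1 X112.296 Y15.745
G00 X85.374 Y150.692
M4 S258
G1 X148.018 Y121.454 F3973
G1 X116.909 Y73.930
G1 X157.183 Y112.868
G1 X169.092 Y31.976
G1 X157.513 Y154.632
M5
G00 X0.000 Y0.000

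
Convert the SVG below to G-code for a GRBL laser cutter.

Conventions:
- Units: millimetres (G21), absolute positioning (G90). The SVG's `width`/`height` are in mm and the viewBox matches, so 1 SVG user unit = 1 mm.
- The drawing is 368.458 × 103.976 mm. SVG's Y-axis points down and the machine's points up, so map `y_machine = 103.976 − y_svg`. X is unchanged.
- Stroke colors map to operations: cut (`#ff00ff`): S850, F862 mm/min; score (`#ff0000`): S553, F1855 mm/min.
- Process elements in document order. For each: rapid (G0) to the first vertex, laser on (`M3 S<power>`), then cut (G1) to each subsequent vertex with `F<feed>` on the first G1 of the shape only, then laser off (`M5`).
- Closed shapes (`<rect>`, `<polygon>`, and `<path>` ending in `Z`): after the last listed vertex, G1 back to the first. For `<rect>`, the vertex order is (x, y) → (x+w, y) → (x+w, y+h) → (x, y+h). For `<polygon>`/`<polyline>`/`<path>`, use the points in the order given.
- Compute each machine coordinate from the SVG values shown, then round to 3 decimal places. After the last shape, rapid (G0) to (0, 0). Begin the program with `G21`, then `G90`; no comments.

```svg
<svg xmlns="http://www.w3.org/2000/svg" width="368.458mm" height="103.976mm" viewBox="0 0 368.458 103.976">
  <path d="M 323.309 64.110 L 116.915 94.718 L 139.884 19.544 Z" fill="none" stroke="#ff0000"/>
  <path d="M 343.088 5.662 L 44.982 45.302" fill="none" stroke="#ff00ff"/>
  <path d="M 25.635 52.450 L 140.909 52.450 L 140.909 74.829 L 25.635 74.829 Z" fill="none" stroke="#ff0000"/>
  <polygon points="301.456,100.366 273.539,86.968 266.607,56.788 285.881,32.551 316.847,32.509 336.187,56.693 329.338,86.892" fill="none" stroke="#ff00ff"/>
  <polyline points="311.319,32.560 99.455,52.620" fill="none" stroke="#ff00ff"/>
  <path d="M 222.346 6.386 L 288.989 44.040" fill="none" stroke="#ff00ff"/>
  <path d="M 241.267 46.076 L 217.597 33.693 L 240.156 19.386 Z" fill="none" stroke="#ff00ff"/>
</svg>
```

G21
G90
G0 X323.309 Y39.866
M3 S553
G1 X116.915 Y9.258 F1855
G1 X139.884 Y84.432
G1 X323.309 Y39.866
M5
G0 X343.088 Y98.314
M3 S850
G1 X44.982 Y58.674 F862
M5
G0 X25.635 Y51.526
M3 S553
G1 X140.909 Y51.526 F1855
G1 X140.909 Y29.147
G1 X25.635 Y29.147
G1 X25.635 Y51.526
M5
G0 X301.456 Y3.610
M3 S850
G1 X273.539 Y17.008 F862
G1 X266.607 Y47.188
G1 X285.881 Y71.425
G1 X316.847 Y71.467
G1 X336.187 Y47.283
G1 X329.338 Y17.084
G1 X301.456 Y3.610
M5
G0 X311.319 Y71.416
M3 S850
G1 X99.455 Y51.356 F862
M5
G0 X222.346 Y97.590
M3 S850
G1 X288.989 Y59.936 F862
M5
G0 X241.267 Y57.900
M3 S850
G1 X217.597 Y70.283 F862
G1 X240.156 Y84.590
G1 X241.267 Y57.900
M5
G0 X0.000 Y0.000

1 u = 1 mm; y_m = 103.976 − y.

[1] `<path>` closed polygon, #ff0000→score S553 F1855: (323.309,39.866) → (116.915,9.258) → (139.884,84.432) → (323.309,39.866) (closed)

[2] `<path>` line segment, #ff00ff→cut S850 F862: (343.088,98.314) → (44.982,58.674)

[3] `<path>` rectangle, #ff0000→score S553 F1855: (25.635,51.526) → (140.909,51.526) → (140.909,29.147) → (25.635,29.147) → (25.635,51.526) (closed)

[4] `<polygon>` regular polygon, #ff00ff→cut S850 F862: (301.456,3.610) → (273.539,17.008) → (266.607,47.188) → (285.881,71.425) → (316.847,71.467) → (336.187,47.283) → (329.338,17.084) → (301.456,3.610) (closed)

[5] `<polyline>` line segment, #ff00ff→cut S850 F862: (311.319,71.416) → (99.455,51.356)

[6] `<path>` line segment, #ff00ff→cut S850 F862: (222.346,97.590) → (288.989,59.936)

[7] `<path>` regular polygon, #ff00ff→cut S850 F862: (241.267,57.900) → (217.597,70.283) → (240.156,84.590) → (241.267,57.900) (closed)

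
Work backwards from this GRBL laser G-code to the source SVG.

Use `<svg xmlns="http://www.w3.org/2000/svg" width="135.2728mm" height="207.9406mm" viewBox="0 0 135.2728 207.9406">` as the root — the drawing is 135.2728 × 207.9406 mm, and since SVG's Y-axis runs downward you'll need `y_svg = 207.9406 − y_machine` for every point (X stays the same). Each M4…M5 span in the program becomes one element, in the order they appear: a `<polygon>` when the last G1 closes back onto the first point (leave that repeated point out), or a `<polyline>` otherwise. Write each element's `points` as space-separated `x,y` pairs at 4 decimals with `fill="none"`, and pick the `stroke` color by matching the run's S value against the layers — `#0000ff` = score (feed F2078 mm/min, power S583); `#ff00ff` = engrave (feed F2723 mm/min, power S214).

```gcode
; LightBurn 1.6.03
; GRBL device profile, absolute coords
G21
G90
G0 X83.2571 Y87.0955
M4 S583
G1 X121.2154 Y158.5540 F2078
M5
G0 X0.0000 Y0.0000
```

Each laser-on run becomes one SVG element. Flip Y back into SVG space with y_svg = 207.9406 − y_machine. Every run uses S583, so all elements get stroke `#0000ff` (score).

Run 1: The run is open, so emit a `<polyline>` with points (Y-flipped): 83.2571,120.8451 121.2154,49.3866.

<svg xmlns="http://www.w3.org/2000/svg" width="135.2728mm" height="207.9406mm" viewBox="0 0 135.2728 207.9406">
  <polyline points="83.2571,120.8451 121.2154,49.3866" fill="none" stroke="#0000ff"/>
</svg>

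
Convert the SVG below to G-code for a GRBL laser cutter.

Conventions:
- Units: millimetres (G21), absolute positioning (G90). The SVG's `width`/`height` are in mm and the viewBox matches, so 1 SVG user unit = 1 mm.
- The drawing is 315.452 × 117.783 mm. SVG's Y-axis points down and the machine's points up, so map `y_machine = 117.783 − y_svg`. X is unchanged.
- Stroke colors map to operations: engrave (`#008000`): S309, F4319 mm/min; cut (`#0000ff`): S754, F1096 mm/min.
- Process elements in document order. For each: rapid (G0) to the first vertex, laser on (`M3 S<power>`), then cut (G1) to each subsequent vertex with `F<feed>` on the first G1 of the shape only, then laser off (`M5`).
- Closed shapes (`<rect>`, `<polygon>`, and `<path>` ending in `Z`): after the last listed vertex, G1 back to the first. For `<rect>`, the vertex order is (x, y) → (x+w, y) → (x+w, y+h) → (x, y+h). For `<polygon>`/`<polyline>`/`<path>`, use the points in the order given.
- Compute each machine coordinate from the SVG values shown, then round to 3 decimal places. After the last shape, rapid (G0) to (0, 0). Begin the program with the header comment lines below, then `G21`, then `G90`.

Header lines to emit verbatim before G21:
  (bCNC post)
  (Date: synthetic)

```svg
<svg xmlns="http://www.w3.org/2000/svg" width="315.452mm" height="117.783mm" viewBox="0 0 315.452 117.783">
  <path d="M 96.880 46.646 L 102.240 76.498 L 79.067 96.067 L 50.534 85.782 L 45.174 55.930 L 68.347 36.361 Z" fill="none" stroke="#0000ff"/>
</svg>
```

(bCNC post)
(Date: synthetic)
G21
G90
G0 X96.880 Y71.137
M3 S754
G1 X102.240 Y41.285 F1096
G1 X79.067 Y21.716
G1 X50.534 Y32.001
G1 X45.174 Y61.853
G1 X68.347 Y81.422
G1 X96.880 Y71.137
M5
G0 X0.000 Y0.000

Since the viewBox matches the mm dimensions, user units are millimetres directly. The only transform is the Y-flip y_m = 117.783 − y_svg.

Shape 1 is a regular polygon drawn with `<path>`. Its stroke #0000ff means cut at S754, F1096. After flipping Y the toolpath is (96.880,71.137) → (102.240,41.285) → (79.067,21.716) → (50.534,32.001) → (45.174,61.853) → (68.347,81.422) → (96.880,71.137), returning to the start.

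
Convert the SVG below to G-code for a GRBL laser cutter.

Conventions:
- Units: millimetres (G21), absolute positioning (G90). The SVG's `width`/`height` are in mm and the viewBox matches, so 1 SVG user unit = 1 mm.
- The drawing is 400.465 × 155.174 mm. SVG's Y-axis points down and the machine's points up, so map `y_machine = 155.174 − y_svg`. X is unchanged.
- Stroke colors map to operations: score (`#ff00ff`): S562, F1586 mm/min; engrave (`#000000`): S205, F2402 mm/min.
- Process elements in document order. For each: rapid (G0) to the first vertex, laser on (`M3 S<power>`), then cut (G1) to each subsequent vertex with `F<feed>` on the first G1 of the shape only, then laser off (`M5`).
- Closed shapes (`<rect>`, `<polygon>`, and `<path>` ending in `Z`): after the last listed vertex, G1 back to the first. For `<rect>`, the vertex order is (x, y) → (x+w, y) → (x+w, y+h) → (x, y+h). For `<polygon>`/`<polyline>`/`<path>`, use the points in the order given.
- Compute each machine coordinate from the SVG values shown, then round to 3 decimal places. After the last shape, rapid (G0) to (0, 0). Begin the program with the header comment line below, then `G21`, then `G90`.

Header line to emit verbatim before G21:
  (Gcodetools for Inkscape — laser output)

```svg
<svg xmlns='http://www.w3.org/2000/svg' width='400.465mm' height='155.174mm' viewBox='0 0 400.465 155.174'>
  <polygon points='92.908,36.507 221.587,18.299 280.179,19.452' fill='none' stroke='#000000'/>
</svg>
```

1 u = 1 mm; y_m = 155.174 − y.

[1] `<polygon>` closed polygon, #000000→engrave S205 F2402: (92.908,118.667) → (221.587,136.875) → (280.179,135.722) → (92.908,118.667) (closed)

(Gcodetools for Inkscape — laser output)
G21
G90
G0 X92.908 Y118.667
M3 S205
G1 X221.587 Y136.875 F2402
G1 X280.179 Y135.722
G1 X92.908 Y118.667
M5
G0 X0.000 Y0.000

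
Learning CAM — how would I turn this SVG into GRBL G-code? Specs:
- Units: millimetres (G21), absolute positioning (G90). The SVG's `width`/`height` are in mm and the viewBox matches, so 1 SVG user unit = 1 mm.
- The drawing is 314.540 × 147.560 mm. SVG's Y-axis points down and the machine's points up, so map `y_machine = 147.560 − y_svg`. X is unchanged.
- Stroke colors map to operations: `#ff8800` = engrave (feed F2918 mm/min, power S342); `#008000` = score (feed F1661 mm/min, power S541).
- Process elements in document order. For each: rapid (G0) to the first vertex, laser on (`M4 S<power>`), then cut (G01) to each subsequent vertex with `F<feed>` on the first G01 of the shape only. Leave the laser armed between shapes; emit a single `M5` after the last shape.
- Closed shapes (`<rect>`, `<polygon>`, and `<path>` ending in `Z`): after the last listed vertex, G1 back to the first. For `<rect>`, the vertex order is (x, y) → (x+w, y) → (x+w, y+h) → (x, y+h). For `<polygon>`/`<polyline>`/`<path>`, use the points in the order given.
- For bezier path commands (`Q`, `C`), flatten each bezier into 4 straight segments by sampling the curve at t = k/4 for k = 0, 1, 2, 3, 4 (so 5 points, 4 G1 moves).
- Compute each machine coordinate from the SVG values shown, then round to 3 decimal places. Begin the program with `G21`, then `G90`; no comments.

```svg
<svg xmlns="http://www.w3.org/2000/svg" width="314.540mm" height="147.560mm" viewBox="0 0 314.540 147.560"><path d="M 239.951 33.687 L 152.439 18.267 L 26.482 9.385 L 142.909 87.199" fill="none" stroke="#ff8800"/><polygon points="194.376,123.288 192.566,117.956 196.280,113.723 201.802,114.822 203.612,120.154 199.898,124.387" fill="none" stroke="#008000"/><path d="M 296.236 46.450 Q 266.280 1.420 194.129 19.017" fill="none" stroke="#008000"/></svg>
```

Since the viewBox matches the mm dimensions, user units are millimetres directly. The only transform is the Y-flip y_m = 147.560 − y_svg.

Shape 1 is a open polyline drawn with `<path>`. Its stroke #ff8800 means engrave at S342, F2918. After flipping Y the toolpath is (239.951,113.873) → (152.439,129.293) → (26.482,138.175) → (142.909,60.361).

Shape 2 is a regular polygon drawn with `<polygon>`. Its stroke #008000 means score at S541, F1661. After flipping Y the toolpath is (194.376,24.272) → (192.566,29.604) → (196.280,33.837) → (201.802,32.738) → (203.612,27.406) → (199.898,23.173) → (194.376,24.272), returning to the start.

Shape 3 is a quadratic bezier drawn with `<path>`. Its stroke #008000 means score at S541, F1661. After flipping Y the toolpath is (296.236,101.110) → (278.621,119.711) → (255.731,130.483) → (227.567,133.427) → (194.129,128.543).

G21
G90
G0 X239.951 Y113.873
M4 S342
G01 X152.439 Y129.293 F2918
G01 X26.482 Y138.175
G01 X142.909 Y60.361
G0 X194.376 Y24.272
M4 S541
G01 X192.566 Y29.604 F1661
G01 X196.280 Y33.837
G01 X201.802 Y32.738
G01 X203.612 Y27.406
G01 X199.898 Y23.173
G01 X194.376 Y24.272
G0 X296.236 Y101.110
M4 S541
G01 X278.621 Y119.711 F1661
G01 X255.731 Y130.483
G01 X227.567 Y133.427
G01 X194.129 Y128.543
M5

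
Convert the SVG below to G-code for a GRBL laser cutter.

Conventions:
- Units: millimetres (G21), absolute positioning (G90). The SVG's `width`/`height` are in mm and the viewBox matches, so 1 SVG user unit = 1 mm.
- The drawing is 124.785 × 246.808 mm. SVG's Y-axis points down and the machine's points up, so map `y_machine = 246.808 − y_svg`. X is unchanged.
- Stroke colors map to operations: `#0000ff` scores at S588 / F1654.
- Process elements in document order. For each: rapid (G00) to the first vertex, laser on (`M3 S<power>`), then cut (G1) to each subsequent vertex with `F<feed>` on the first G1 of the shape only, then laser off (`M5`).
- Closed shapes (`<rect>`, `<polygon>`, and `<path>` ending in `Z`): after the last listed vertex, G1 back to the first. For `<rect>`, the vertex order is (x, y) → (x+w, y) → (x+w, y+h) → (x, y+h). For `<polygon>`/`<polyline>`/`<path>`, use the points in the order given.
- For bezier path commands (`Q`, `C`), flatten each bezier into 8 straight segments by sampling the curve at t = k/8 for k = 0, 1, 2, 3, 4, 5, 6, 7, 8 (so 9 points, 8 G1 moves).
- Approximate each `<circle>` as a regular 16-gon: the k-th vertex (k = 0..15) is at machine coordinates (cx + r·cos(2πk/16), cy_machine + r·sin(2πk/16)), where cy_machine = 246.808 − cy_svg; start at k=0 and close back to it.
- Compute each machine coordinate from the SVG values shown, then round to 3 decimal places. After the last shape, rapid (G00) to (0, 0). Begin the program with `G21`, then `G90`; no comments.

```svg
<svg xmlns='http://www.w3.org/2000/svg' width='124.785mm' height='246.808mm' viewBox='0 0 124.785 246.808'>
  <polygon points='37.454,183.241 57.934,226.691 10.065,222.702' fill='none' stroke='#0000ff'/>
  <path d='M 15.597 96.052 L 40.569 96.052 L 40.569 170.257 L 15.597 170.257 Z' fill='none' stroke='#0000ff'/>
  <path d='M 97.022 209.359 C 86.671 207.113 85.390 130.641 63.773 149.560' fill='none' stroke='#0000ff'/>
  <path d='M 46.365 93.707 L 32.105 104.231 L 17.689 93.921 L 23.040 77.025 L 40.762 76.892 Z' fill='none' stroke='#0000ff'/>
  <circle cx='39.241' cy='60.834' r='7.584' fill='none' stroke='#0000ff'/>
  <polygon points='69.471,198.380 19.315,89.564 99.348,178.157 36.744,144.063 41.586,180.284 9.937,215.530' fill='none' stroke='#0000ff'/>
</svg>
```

1 u = 1 mm; y_m = 246.808 − y.

[1] `<polygon>` regular polygon, #0000ff→score S588 F1654: (37.454,63.567) → (57.934,20.117) → (10.065,24.106) → (37.454,63.567) (closed)

[2] `<path>` rectangle, #0000ff→score S588 F1654: (15.597,150.756) → (40.569,150.756) → (40.569,76.551) → (15.597,76.551) → (15.597,150.756) (closed)

[3] `<path>` cubic bezier, #0000ff→score S588 F1654: (97.022,37.449) → (93.508,41.439) → (90.500,50.401) → (87.653,62.345) → (84.622,75.285) → (81.064,87.233) → (76.632,96.202) → (70.984,100.202) → (63.773,97.248)

[4] `<path>` regular polygon, #0000ff→score S588 F1654: (46.365,153.101) → (32.105,142.577) → (17.689,152.887) → (23.040,169.783) → (40.762,169.916) → (46.365,153.101) (closed)

[5] `<circle>` circle, #0000ff→score S588 F1654: (46.825,185.974) → (46.248,188.876) → (44.604,191.337) → (42.143,192.981) → (39.241,193.558) → (36.339,192.981) → (33.878,191.337) → (32.234,188.876) → (31.657,185.974) → (32.234,183.072) → (33.878,180.611) → (36.339,178.967) → (39.241,178.390) → (42.143,178.967) → (44.604,180.611) → (46.248,183.072) → (46.825,185.974) (closed)

[6] `<polygon>` closed polygon, #0000ff→score S588 F1654: (69.471,48.428) → (19.315,157.244) → (99.348,68.651) → (36.744,102.745) → (41.586,66.524) → (9.937,31.278) → (69.471,48.428) (closed)

G21
G90
G00 X37.454 Y63.567
M3 S588
G1 X57.934 Y20.117 F1654
G1 X10.065 Y24.106
G1 X37.454 Y63.567
M5
G00 X15.597 Y150.756
M3 S588
G1 X40.569 Y150.756 F1654
G1 X40.569 Y76.551
G1 X15.597 Y76.551
G1 X15.597 Y150.756
M5
G00 X97.022 Y37.449
M3 S588
G1 X93.508 Y41.439 F1654
G1 X90.500 Y50.401
G1 X87.653 Y62.345
G1 X84.622 Y75.285
G1 X81.064 Y87.233
G1 X76.632 Y96.202
G1 X70.984 Y100.202
G1 X63.773 Y97.248
M5
G00 X46.365 Y153.101
M3 S588
G1 X32.105 Y142.577 F1654
G1 X17.689 Y152.887
G1 X23.040 Y169.783
G1 X40.762 Y169.916
G1 X46.365 Y153.101
M5
G00 X46.825 Y185.974
M3 S588
G1 X46.248 Y188.876 F1654
G1 X44.604 Y191.337
G1 X42.143 Y192.981
G1 X39.241 Y193.558
G1 X36.339 Y192.981
G1 X33.878 Y191.337
G1 X32.234 Y188.876
G1 X31.657 Y185.974
G1 X32.234 Y183.072
G1 X33.878 Y180.611
G1 X36.339 Y178.967
G1 X39.241 Y178.390
G1 X42.143 Y178.967
G1 X44.604 Y180.611
G1 X46.248 Y183.072
G1 X46.825 Y185.974
M5
G00 X69.471 Y48.428
M3 S588
G1 X19.315 Y157.244 F1654
G1 X99.348 Y68.651
G1 X36.744 Y102.745
G1 X41.586 Y66.524
G1 X9.937 Y31.278
G1 X69.471 Y48.428
M5
G00 X0.000 Y0.000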